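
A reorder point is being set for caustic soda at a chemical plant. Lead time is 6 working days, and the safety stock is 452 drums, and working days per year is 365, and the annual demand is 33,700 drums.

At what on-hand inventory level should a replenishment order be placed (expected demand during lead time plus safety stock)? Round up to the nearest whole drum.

Daily demand d = 33,700 / 365 = 92.329 drums/day
Demand during lead time = 92.329 × 6 = 553.97
Reorder point = 553.97 + 452 = 1,005.97 → round up

1,006 drums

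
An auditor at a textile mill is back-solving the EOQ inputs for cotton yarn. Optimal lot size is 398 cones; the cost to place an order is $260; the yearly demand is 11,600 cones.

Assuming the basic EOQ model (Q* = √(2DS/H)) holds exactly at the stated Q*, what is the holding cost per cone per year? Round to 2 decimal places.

Since Q* = (2DS/H)^½, squaring gives Q*²·H = 2DS.
H = 2DS / Q² = 2 × 11,600 × 260 / 398² = 38.0798

$38.08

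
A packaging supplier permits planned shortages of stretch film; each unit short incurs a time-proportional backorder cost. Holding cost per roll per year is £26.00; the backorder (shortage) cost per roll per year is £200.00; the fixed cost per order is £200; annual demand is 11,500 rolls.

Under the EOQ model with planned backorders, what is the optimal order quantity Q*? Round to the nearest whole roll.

447 rolls

Basic EOQ = √(2·11,500·200/26) = 420.622
Backorder adjustment √((H+b)/b) = √((26+200)/200) = 1.0630
Q* = 420.622 × 1.0630 ≈ 447.13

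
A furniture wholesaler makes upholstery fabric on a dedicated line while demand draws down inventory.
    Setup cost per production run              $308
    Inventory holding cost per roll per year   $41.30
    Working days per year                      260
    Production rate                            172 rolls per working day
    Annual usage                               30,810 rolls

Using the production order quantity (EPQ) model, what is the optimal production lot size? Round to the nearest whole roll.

1,215 rolls

Daily demand d = 30,810/260 = 118.500; p = 172; 1 − d/p = 0.31105
EPQ = √(2DS / (H(1 − d/p)))
    = √(2 × 30,810 × 308 / (41.3 × 0.31105)) ≈ 1,215.48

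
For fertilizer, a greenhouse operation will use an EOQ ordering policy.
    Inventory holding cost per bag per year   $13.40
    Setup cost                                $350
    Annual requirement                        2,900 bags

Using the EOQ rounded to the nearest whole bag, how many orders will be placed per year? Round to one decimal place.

7.5 orders per year

Q* = √(2·D·S / H) = √(2·2,900·350 / 13.4) = √151,492.5 ≈ 389.22 → Q = 389
Orders per year = D/Q = 2,900 / 389 = 7.455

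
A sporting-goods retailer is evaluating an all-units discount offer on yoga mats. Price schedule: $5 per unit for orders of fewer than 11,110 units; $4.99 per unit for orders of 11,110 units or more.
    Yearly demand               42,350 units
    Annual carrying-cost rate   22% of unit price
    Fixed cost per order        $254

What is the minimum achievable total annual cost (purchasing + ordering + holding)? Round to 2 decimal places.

H₁ = 22%×$5 = $1.1000;  H₂ = 22%×$4.99 = $1.0978
EOQ₁ = √(2×42,350×254/1.1000) = 4,422.44  (< 11,110, feasible at tier 1)
EOQ₂ = √(2×42,350×254/1.0978) = 4,426.87  (< 11,110 → use Q = 11,110 at tier-2 price)
TC(tier 1 (EOQ₁), Q≈4,422.4) = $216,614.69
TC(tier 2, Q≈11,110.0) = $218,393.00
Minimum at tier 1 (EOQ₁): $216,614.69

$216,614.69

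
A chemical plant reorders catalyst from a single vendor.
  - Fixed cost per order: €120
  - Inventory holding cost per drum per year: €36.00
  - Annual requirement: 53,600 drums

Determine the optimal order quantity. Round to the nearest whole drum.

Q* = √(2·D·S / H) = √(2·53,600·120 / 36) = √357,333.3 ≈ 597.77

598 drums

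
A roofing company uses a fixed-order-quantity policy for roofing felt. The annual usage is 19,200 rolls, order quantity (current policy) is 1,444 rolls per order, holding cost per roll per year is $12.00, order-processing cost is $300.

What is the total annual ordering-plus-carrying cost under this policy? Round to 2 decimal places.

Ordering: D/Q × S = 19,200/1,444 × $300 = $3,988.92
Holding:  Q/2 × H = 1,444/2 × $12 = $8,664.00
Total = $3,988.92 + $8,664.00 = $12,652.92

$12,652.92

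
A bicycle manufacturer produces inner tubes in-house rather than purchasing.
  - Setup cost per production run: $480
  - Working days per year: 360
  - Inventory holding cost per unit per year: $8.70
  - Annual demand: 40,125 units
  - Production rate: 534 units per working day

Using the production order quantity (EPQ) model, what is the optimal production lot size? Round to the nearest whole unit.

d = 40,125/360 = 111.4583 units/day;  effective holding cost H(1 − d/p) = 8.7·(1 − 111.4583/534) = 6.88411
Q* = √(2DS / H_eff) = √(2·40,125·480 / 6.88411) ≈ 2,365.48

2,365 units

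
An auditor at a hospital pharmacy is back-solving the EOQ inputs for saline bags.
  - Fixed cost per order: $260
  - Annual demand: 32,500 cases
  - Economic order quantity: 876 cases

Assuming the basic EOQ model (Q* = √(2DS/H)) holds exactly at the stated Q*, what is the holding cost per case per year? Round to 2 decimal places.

Since Q* = (2DS/H)^½, squaring gives Q*²·H = 2DS.
H = 2DS / Q² = 2 × 32,500 × 260 / 876² = 22.0231

$22.02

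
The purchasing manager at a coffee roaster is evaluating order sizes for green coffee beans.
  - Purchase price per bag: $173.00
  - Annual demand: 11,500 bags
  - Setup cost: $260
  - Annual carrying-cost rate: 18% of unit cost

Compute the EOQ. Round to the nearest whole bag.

438 bags

H = i·C = 0.18 × $173 = $31.1400 per bag-year
Optimal lot size Q* = (2 × 11,500 × $260 / $31.14)^½ ≈ 438.22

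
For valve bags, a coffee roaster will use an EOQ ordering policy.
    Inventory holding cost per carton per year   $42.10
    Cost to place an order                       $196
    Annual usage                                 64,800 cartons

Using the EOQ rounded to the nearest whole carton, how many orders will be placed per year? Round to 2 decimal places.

EOQ = √(2DS/H) = √(2 × 64,800 × 196 / 42.1)
    = √(603,363.42) ≈ 776.76 → Q = 777
Orders per year = D/Q = 64,800 / 777 = 83.398

83.40 orders per year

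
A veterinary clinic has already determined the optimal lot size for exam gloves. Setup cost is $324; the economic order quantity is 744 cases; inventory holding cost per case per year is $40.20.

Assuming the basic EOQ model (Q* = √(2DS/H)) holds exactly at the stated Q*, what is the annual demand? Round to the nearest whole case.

Since Q* = (2DS/H)^½, squaring gives Q*²·H = 2DS.
D = Q²H / (2S) = 744² × 40.2 / (2 × 324) = 34,339.73

34,340 cases per year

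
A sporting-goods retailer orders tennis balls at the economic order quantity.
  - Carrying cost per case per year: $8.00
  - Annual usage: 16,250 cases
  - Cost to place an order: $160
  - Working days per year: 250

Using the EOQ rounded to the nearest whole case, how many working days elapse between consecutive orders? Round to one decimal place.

Q* = √(2·D·S / H) = √(2·16,250·160 / 8) = √650,000.0 ≈ 806.23 → Q = 806 cases
Days between orders = 250 / (D/Q) = 250 / 20.161 ≈ 12.400

12.4 days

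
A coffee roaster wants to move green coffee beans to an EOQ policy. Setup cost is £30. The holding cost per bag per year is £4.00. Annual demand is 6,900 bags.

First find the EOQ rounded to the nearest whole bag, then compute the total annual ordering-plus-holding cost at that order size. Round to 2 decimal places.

Optimal lot size Q* = (2 × 6,900 × £30 / £4)^½ ≈ 321.71 → Q = 322 bags
Ordering: D/Q × S = 6,900/322 × £30 = £642.86
Holding:  Q/2 × H = 322/2 × £4 = £644.00
Total = £642.86 + £644.00 = £1,286.86

£1,286.86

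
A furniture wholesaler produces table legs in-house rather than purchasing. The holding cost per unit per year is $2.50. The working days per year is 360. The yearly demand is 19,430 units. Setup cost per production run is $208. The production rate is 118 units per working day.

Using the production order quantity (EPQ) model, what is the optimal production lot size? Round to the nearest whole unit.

2,441 units

Daily demand d = 19,430/360 = 53.972; p = 118; 1 − d/p = 0.54261
EPQ = √(2DS / (H(1 − d/p)))
    = √(2 × 19,430 × 208 / (2.5 × 0.54261)) ≈ 2,441.01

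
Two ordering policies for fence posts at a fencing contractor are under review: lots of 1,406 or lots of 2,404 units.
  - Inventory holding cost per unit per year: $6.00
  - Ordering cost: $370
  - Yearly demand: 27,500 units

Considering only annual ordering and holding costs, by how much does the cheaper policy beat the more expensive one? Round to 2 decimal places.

$10.31

Annual cost at Q: ordering D·S/Q plus holding Q·H/2.
TC(1,406) = (27,500/1,406)×370 + (1,406/2)×6 = $11,454.84
TC(2,404) = (27,500/2,404)×370 + (2,404/2)×6 = $11,444.53
|ΔTC| = |$11,454.84 − $11,444.53| = $10.31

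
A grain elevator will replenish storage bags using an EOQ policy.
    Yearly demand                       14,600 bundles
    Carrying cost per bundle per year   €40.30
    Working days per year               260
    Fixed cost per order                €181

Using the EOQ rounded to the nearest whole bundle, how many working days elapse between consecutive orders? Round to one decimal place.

Q* = √(2·D·S / H) = √(2·14,600·181 / 40.3) = √131,146.4 ≈ 362.14 → Q = 362 bundles
T = Q/D × 260 days = 362/14,600 × 260 = 6.447 days

6.4 days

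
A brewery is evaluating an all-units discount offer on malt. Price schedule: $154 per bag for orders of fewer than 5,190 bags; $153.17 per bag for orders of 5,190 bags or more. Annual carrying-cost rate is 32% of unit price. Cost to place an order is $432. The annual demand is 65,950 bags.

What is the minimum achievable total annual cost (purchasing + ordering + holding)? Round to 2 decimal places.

$10,209,290.70

H₁ = 32%×$154 = $49.2800;  H₂ = 32%×$153.17 = $49.0144
EOQ₁ = √(2×65,950×432/49.2800) = 1,075.30  (< 5,190, feasible at tier 1)
EOQ₂ = √(2×65,950×432/49.0144) = 1,078.21  (< 5,190 → use Q = 5,190 at tier-2 price)
TC(tier 1 (EOQ₁), Q≈1,075.3) = $10,209,290.70
TC(tier 2, Q≈5,190.0) = $10,234,243.35
Minimum at tier 1 (EOQ₁): $10,209,290.70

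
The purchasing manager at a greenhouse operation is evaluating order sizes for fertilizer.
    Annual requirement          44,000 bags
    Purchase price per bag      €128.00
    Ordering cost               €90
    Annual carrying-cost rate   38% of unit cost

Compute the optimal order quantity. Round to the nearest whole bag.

H = i·C = 0.38 × €128 = €48.6400 per bag-year
EOQ = √(2DS/H) = √(2 × 44,000 × 90 / 48.64)
    = √(162,828.95) ≈ 403.52

404 bags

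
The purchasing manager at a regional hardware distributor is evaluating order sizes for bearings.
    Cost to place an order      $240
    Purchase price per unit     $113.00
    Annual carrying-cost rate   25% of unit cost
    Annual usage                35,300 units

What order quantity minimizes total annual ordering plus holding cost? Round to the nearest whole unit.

774 units

Holding cost per unit per year: H = 25% × $113 = $28.2500
Q* = √(2·D·S / H) = √(2·35,300·240 / 28.25) = √599,787.6 ≈ 774.46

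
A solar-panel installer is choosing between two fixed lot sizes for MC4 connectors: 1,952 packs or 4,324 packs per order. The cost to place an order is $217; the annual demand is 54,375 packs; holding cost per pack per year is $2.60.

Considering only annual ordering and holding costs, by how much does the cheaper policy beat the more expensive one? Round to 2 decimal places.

$232.35

For each Q, cost = (D/Q)·S + (Q/2)·H.
TC(1,952) = (54,375/1,952)×217 + (1,952/2)×2.6 = $8,582.36
TC(4,324) = (54,375/4,324)×217 + (4,324/2)×2.6 = $8,350.01
Cheaper: Q = 4,324.  Difference = $232.35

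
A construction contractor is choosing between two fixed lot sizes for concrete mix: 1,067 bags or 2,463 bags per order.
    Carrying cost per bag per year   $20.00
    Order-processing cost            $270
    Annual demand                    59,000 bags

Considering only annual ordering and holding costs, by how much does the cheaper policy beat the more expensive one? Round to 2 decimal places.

For each Q, cost = (D/Q)·S + (Q/2)·H.
TC(1,067) = (59,000/1,067)×270 + (1,067/2)×20 = $25,599.71
TC(2,463) = (59,000/2,463)×270 + (2,463/2)×20 = $31,097.72
Lots of 1,067 are cheaper by $5,498.01.

$5,498.01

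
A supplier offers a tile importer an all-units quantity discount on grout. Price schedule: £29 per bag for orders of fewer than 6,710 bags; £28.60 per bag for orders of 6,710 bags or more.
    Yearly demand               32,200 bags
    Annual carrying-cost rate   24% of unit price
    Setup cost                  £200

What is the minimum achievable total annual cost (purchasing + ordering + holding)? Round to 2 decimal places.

H₁ = 24%×£29 = £6.9600;  H₂ = 24%×£28.60 = £6.8640
EOQ₁ = √(2×32,200×200/6.9600) = 1,360.36  (< 6,710, feasible at tier 1)
EOQ₂ = √(2×32,200×200/6.8640) = 1,369.84  (< 6,710 → use Q = 6,710 at tier-2 price)
TC(tier 1 (EOQ₁), Q≈1,360.4) = £943,268.09
TC(tier 2, Q≈6,710.0) = £944,908.48
Minimum at tier 1 (EOQ₁): £943,268.09

£943,268.09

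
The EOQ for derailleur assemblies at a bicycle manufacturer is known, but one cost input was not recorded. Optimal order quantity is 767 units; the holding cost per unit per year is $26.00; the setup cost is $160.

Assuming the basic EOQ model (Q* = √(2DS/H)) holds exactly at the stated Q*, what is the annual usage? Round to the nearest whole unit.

From Q* = √(2DS/H) ⇒ Q*² = 2DS/H.
D = Q²H / (2S) = 767² × 26 / (2 × 160) = 47,798.48

47,798 units per year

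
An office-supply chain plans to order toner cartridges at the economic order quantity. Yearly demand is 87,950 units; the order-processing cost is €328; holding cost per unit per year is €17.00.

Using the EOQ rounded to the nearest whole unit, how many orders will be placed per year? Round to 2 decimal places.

47.75 orders per year

EOQ = √(2DS/H) = √(2 × 87,950 × 328 / 17)
    = √(3,393,835.29) ≈ 1,842.24 → Q = 1,842
Orders per year = D/Q = 87,950 / 1,842 = 47.747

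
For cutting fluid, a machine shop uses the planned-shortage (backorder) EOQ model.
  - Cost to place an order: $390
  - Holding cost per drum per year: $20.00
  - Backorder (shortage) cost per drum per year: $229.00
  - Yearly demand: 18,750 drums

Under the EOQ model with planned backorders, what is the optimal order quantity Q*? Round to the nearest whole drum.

Q* = √(2DS/H) · √((H + b)/b)
   = √(2 × 18,750 × 390 / 20) · √((20 + 229) / 229)
   = 855.132 × 1.0428 ≈ 891.69

892 drums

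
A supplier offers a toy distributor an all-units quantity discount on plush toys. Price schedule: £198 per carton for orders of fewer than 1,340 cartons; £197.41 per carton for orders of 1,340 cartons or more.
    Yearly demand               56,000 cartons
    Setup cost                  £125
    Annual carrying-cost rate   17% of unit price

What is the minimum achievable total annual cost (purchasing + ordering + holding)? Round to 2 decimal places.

£11,082,668.88

H₁ = 17%×£198 = £33.6600;  H₂ = 17%×£197.41 = £33.5597
EOQ₁ = √(2×56,000×125/33.6600) = 644.92  (< 1,340, feasible at tier 1)
EOQ₂ = √(2×56,000×125/33.5597) = 645.88  (< 1,340 → use Q = 1,340 at tier-2 price)
TC(tier 1 (EOQ₁), Q≈644.9) = £11,109,708.06
TC(tier 2, Q≈1,340.0) = £11,082,668.88
Minimum at tier 2: £11,082,668.88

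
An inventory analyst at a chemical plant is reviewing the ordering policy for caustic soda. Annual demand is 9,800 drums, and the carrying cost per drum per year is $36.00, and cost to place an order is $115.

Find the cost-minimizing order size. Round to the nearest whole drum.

250 drums

2DS/H = 2·9,800·115/36 = 62,611.11
EOQ = √62,611.11 ≈ 250.22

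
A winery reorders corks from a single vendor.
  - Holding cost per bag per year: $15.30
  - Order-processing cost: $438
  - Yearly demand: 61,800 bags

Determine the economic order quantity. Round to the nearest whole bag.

1,881 bags

2DS/H = 2·61,800·438/15.3 = 3,538,352.94
EOQ = √3,538,352.94 ≈ 1,881.05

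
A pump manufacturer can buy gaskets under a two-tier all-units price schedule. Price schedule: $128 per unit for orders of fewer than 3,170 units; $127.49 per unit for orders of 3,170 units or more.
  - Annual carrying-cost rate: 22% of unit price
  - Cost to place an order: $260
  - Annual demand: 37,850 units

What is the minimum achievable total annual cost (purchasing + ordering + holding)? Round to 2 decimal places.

$4,868,342.41

H₁ = 22%×$128 = $28.1600;  H₂ = 22%×$127.49 = $28.0478
EOQ₁ = √(2×37,850×260/28.1600) = 836.02  (< 3,170, feasible at tier 1)
EOQ₂ = √(2×37,850×260/28.0478) = 837.69  (< 3,170 → use Q = 3,170 at tier-2 price)
TC(tier 1 (EOQ₁), Q≈836.0) = $4,868,342.41
TC(tier 2, Q≈3,170.0) = $4,873,056.68
Minimum at tier 1 (EOQ₁): $4,868,342.41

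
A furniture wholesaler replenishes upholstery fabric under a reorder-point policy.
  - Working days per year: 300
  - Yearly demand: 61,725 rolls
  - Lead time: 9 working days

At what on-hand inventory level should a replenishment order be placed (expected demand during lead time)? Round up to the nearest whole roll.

1,852 rolls

Daily demand d = 61,725 / 300 = 205.750 rolls/day
Demand during lead time = 205.750 × 9 = 1,851.75
Reorder point = 1,851.75 → round up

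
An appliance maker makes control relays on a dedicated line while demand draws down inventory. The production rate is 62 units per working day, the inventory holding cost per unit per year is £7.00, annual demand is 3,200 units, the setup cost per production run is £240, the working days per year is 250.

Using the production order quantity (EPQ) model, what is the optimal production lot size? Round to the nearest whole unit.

526 units

Daily demand d = 3,200/250 = 12.800; p = 62; 1 − d/p = 0.79355
EPQ = √(2DS / (H(1 − d/p)))
    = √(2 × 3,200 × 240 / (7 × 0.79355)) ≈ 525.85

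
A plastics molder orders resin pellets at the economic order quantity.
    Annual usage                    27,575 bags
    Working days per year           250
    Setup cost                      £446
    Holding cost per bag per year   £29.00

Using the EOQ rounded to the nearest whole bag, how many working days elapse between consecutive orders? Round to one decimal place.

8.3 days

Q* = √(2·D·S / H) = √(2·27,575·446 / 29) = √848,169.0 ≈ 920.96 → Q = 921 bags
Cycle time = (working days × Q)/D = (250 × 921) / 27,575 = 8.350 days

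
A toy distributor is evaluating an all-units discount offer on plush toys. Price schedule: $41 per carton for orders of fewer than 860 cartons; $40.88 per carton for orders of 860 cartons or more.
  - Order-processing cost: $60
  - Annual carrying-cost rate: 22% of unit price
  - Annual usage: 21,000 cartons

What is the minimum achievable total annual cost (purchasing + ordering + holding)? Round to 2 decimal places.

H₁ = 22%×$41 = $9.0200;  H₂ = 22%×$40.88 = $8.9936
EOQ₁ = √(2×21,000×60/9.0200) = 528.56  (< 860, feasible at tier 1)
EOQ₂ = √(2×21,000×60/8.9936) = 529.34  (< 860 → use Q = 860 at tier-2 price)
TC(tier 1 (EOQ₁), Q≈528.6) = $865,767.64
TC(tier 2, Q≈860.0) = $863,812.36
Minimum at tier 2: $863,812.36

$863,812.36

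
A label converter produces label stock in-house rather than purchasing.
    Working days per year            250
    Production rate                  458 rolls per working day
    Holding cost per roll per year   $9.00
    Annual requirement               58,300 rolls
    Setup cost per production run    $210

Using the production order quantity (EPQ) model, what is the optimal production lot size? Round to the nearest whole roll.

2,354 rolls

Daily demand d = 58,300/250 = 233.200; p = 458; 1 − d/p = 0.49083
EPQ = √(2DS / (H(1 − d/p)))
    = √(2 × 58,300 × 210 / (9 × 0.49083)) ≈ 2,354.36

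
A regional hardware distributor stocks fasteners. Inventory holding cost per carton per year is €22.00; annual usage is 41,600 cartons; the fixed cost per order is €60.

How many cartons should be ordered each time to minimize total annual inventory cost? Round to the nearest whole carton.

476 cartons

Q* = √(2·D·S / H) = √(2·41,600·60 / 22) = √226,909.1 ≈ 476.35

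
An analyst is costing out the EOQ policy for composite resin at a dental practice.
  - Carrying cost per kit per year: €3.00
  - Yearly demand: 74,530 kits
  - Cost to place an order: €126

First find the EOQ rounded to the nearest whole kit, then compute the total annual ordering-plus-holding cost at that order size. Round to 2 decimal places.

€7,506.31

2DS/H = 2·74,530·126/3 = 6,260,520.00
EOQ = √6,260,520.00 ≈ 2,502.10 → Q = 2,502 kits
Ordering: D/Q × S = 74,530/2,502 × €126 = €3,753.31
Holding:  Q/2 × H = 2,502/2 × €3 = €3,753.00
Total = €3,753.31 + €3,753.00 = €7,506.31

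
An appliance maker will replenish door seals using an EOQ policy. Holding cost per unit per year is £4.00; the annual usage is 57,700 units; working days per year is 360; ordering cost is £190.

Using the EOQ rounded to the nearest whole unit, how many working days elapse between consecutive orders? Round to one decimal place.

Q* = √(2·D·S / H) = √(2·57,700·190 / 4) = √5,481,500.0 ≈ 2,341.26 → Q = 2,341 units
Days between orders = 360 / (D/Q) = 360 / 24.648 ≈ 14.606

14.6 days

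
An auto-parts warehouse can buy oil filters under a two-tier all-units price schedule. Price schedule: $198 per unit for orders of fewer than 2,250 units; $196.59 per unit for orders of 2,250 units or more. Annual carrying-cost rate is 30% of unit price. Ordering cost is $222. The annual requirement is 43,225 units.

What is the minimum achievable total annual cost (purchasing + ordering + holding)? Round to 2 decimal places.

H₁ = 30%×$198 = $59.4000;  H₂ = 30%×$196.59 = $58.9770
EOQ₁ = √(2×43,225×222/59.4000) = 568.42  (< 2,250, feasible at tier 1)
EOQ₂ = √(2×43,225×222/58.9770) = 570.45  (< 2,250 → use Q = 2,250 at tier-2 price)
TC(tier 1 (EOQ₁), Q≈568.4) = $8,592,313.87
TC(tier 2, Q≈2,250.0) = $8,568,216.74
Minimum at tier 2: $8,568,216.74

$8,568,216.74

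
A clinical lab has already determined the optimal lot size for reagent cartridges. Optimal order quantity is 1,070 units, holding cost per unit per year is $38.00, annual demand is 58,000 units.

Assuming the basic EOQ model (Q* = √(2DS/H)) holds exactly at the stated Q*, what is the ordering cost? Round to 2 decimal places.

$375.05

Since Q* = (2DS/H)^½, squaring gives Q*²·H = 2DS.
S = Q²H / (2D) = 1,070² × 38 / (2 × 58,000) = 375.0534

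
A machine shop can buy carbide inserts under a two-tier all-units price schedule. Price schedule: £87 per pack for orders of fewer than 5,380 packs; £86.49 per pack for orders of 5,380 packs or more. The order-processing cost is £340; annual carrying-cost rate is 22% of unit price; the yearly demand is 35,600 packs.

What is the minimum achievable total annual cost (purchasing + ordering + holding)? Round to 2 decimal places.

£3,118,725.36

H₁ = 22%×£87 = £19.1400;  H₂ = 22%×£86.49 = £19.0278
EOQ₁ = √(2×35,600×340/19.1400) = 1,124.63  (< 5,380, feasible at tier 1)
EOQ₂ = √(2×35,600×340/19.0278) = 1,127.94  (< 5,380 → use Q = 5,380 at tier-2 price)
TC(tier 1 (EOQ₁), Q≈1,124.6) = £3,118,725.36
TC(tier 2, Q≈5,380.0) = £3,132,478.60
Minimum at tier 1 (EOQ₁): £3,118,725.36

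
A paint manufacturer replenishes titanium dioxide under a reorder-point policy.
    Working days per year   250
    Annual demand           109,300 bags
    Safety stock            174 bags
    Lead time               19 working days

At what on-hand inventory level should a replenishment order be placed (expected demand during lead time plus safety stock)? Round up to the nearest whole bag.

Daily demand d = 109,300 / 250 = 437.200 bags/day
Demand during lead time = 437.200 × 19 = 8,306.80
Reorder point = 8,306.80 + 174 = 8,480.80 → round up

8,481 bags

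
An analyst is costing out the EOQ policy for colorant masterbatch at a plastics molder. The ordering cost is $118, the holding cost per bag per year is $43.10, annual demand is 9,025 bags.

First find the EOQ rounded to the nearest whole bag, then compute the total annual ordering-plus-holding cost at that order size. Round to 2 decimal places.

$9,581.17

EOQ = √(2DS/H) = √(2 × 9,025 × 118 / 43.1)
    = √(49,417.63) ≈ 222.30 → Q = 222 bags
Orders/yr = 9,025/222 = 40.653; ordering cost = 40.653 × $118 = $4,797.07
Average inventory = 222/2 = 111; holding cost = 111 × $43.1 = $4,784.10
Total = $4,797.07 + $4,784.10 = $9,581.17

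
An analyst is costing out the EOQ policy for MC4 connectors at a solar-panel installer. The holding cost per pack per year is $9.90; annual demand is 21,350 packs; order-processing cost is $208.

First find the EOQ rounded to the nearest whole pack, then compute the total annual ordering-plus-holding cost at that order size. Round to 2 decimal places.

2DS/H = 2·21,350·208/9.9 = 897,131.31
EOQ = √897,131.31 ≈ 947.17 → Q = 947 packs
Orders/yr = 21,350/947 = 22.545; ordering cost = 22.545 × $208 = $4,689.33
Average inventory = 947/2 = 473.5; holding cost = 473.5 × $9.9 = $4,687.65
Total = $4,689.33 + $4,687.65 = $9,376.98

$9,376.98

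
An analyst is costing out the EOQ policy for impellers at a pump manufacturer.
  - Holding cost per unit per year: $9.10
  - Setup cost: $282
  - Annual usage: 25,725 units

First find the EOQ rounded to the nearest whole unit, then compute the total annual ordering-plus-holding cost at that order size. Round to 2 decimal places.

$11,490.47

Q* = √(2·D·S / H) = √(2·25,725·282 / 9.1) = √1,594,384.6 ≈ 1,262.69 → Q = 1,263 units
Ordering: D/Q × S = 25,725/1,263 × $282 = $5,743.82
Holding:  Q/2 × H = 1,263/2 × $9.1 = $5,746.65
Total = $5,743.82 + $5,746.65 = $11,490.47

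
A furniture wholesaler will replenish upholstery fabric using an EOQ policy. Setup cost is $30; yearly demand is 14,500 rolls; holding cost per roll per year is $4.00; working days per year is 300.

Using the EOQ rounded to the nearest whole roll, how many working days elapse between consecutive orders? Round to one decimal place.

9.6 days

2DS/H = 2·14,500·30/4 = 217,500.00
EOQ = √217,500.00 ≈ 466.37 → Q = 466 rolls
T = Q/D × 300 days = 466/14,500 × 300 = 9.641 days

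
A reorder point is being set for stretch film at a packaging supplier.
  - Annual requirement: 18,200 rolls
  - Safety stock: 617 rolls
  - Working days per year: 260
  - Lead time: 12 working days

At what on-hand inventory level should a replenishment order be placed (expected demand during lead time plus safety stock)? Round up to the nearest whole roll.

Daily demand d = 18,200 / 260 = 70.000 rolls/day
Demand during lead time = 70.000 × 12 = 840.00
Reorder point = 840.00 + 617 = 1,457.00 → round up

1,457 rolls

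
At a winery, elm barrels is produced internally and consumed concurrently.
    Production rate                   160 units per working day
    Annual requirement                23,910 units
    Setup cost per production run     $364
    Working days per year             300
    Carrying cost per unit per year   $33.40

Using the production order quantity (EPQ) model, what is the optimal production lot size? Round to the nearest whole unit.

Daily demand d = 23,910/300 = 79.700; p = 160; 1 − d/p = 0.50187
EPQ = √(2DS / (H(1 − d/p)))
    = √(2 × 23,910 × 364 / (33.4 × 0.50187)) ≈ 1,019.02

1,019 units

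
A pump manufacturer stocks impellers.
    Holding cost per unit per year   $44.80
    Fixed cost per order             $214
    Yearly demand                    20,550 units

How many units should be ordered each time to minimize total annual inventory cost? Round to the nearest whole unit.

Q* = √(2·D·S / H) = √(2·20,550·214 / 44.8) = √196,325.9 ≈ 443.09

443 units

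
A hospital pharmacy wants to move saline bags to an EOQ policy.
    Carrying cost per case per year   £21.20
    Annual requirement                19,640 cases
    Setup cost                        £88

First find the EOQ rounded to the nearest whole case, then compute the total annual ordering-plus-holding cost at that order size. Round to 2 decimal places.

£8,560.42

EOQ = √(2DS/H) = √(2 × 19,640 × 88 / 21.2)
    = √(163,049.06) ≈ 403.79 → Q = 404 cases
Ordering: D/Q × S = 19,640/404 × £88 = £4,278.02
Holding:  Q/2 × H = 404/2 × £21.2 = £4,282.40
Total = £4,278.02 + £4,282.40 = £8,560.42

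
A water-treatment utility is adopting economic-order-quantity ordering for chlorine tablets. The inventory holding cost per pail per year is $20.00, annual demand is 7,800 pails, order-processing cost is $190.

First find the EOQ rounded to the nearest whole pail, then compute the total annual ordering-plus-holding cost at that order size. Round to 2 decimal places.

$7,699.35

Q* = √(2·D·S / H) = √(2·7,800·190 / 20) = √148,200.0 ≈ 384.97 → Q = 385 pails
Ordering: D/Q × S = 7,800/385 × $190 = $3,849.35
Holding:  Q/2 × H = 385/2 × $20 = $3,850.00
Total = $3,849.35 + $3,850.00 = $7,699.35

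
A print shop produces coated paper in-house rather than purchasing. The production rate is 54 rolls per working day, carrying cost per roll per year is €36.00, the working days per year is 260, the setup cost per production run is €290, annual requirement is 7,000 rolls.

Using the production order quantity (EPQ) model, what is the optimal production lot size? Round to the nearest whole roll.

Daily demand d = 7,000/260 = 26.923; p = 54; 1 − d/p = 0.50142
EPQ = √(2DS / (H(1 − d/p)))
    = √(2 × 7,000 × 290 / (36 × 0.50142)) ≈ 474.25

474 rolls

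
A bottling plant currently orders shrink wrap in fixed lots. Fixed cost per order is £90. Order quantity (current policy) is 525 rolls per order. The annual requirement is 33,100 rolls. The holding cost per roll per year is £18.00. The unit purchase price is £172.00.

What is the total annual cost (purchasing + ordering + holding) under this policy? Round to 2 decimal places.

Orders/yr = 33,100/525 = 63.048; ordering cost = 63.048 × £90 = £5,674.29
Average inventory = 525/2 = 262.5; holding cost = 262.5 × £18 = £4,725.00
Purchase cost = D·C = 33,100 × 172 = £5,693,200.00
Total = £5,674.29 + £4,725.00 + £5,693,200.00 = £5,703,599.29

£5,703,599.29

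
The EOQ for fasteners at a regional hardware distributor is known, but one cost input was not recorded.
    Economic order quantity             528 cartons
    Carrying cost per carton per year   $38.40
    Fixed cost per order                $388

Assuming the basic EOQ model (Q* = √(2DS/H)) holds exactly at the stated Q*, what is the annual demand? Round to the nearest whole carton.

From Q* = √(2DS/H) ⇒ Q*² = 2DS/H.
D = Q²H / (2S) = 528² × 38.4 / (2 × 388) = 13,795.50

13,795 cartons per year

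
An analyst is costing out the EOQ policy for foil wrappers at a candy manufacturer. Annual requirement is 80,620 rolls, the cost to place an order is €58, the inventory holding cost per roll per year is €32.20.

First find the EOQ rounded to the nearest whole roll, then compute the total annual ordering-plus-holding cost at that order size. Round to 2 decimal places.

€17,353.15

Optimal lot size Q* = (2 × 80,620 × €58 / €32.2)^½ ≈ 538.92 → Q = 539 rolls
Orders/yr = 80,620/539 = 149.573; ordering cost = 149.573 × €58 = €8,675.25
Average inventory = 539/2 = 269.5; holding cost = 269.5 × €32.2 = €8,677.90
Total = €8,675.25 + €8,677.90 = €17,353.15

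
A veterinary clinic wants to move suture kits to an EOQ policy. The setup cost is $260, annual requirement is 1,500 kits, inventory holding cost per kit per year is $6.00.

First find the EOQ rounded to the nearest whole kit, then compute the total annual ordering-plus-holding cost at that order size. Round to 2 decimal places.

$2,163.33

EOQ = √(2DS/H) = √(2 × 1,500 × 260 / 6)
    = √(130,000.00) ≈ 360.56 → Q = 361 kits
Ordering: D/Q × S = 1,500/361 × $260 = $1,080.33
Holding:  Q/2 × H = 361/2 × $6 = $1,083.00
Total = $1,080.33 + $1,083.00 = $2,163.33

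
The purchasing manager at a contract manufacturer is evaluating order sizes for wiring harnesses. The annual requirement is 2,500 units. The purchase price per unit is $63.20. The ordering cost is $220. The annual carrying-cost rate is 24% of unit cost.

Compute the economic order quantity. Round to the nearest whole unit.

269 units

Holding cost per unit per year: H = 24% × $63.2 = $15.1680
EOQ = √(2DS/H) = √(2 × 2,500 × 220 / 15.168)
    = √(72,521.10) ≈ 269.30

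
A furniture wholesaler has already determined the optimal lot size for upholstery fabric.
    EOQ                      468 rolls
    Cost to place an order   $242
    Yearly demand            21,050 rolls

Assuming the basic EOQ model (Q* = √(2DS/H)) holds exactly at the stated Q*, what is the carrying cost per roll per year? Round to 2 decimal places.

From Q* = √(2DS/H) ⇒ Q*² = 2DS/H.
H = 2DS / Q² = 2 × 21,050 × 242 / 468² = 46.5164

$46.52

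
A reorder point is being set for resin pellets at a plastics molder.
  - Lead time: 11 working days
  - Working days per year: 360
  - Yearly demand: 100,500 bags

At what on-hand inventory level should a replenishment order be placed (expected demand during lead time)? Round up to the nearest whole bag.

Daily demand d = 100,500 / 360 = 279.167 bags/day
Demand during lead time = 279.167 × 11 = 3,070.83
Reorder point = 3,070.83 → round up

3,071 bags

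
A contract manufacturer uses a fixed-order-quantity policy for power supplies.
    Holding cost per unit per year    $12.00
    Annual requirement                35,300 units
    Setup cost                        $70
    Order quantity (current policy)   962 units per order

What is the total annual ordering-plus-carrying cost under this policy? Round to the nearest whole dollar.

$8,341

Ordering: D/Q × S = 35,300/962 × $70 = $2,568.61
Holding:  Q/2 × H = 962/2 × $12 = $5,772.00
Total = $2,568.61 + $5,772.00 = $8,340.61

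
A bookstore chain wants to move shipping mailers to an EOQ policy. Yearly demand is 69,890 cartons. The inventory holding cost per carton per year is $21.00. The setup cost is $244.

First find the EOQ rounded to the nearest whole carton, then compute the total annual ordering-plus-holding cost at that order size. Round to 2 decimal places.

$26,762.53

Optimal lot size Q* = (2 × 69,890 × $244 / $21)^½ ≈ 1,274.41 → Q = 1,274 cartons
Ordering: D/Q × S = 69,890/1,274 × $244 = $13,385.53
Holding:  Q/2 × H = 1,274/2 × $21 = $13,377.00
Total = $13,385.53 + $13,377.00 = $26,762.53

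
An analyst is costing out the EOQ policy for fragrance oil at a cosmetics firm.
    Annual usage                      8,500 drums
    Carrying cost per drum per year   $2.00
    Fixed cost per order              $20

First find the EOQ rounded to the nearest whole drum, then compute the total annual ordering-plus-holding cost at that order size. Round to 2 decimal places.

$824.62

EOQ = √(2DS/H) = √(2 × 8,500 × 20 / 2)
    = √(170,000.00) ≈ 412.31 → Q = 412 drums
Ordering: D/Q × S = 8,500/412 × $20 = $412.62
Holding:  Q/2 × H = 412/2 × $2 = $412.00
Total = $412.62 + $412.00 = $824.62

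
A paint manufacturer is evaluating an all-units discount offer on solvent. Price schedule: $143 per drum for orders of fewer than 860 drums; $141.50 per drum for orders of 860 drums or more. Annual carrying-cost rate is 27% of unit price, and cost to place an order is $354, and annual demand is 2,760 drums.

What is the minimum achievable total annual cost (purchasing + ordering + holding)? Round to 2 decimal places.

$403,366.02

H₁ = 27%×$143 = $38.6100;  H₂ = 27%×$141.50 = $38.2050
EOQ₁ = √(2×2,760×354/38.6100) = 224.97  (< 860, feasible at tier 1)
EOQ₂ = √(2×2,760×354/38.2050) = 226.16  (< 860 → use Q = 860 at tier-2 price)
TC(tier 1 (EOQ₁), Q≈225.0) = $403,366.02
TC(tier 2, Q≈860.0) = $408,104.24
Minimum at tier 1 (EOQ₁): $403,366.02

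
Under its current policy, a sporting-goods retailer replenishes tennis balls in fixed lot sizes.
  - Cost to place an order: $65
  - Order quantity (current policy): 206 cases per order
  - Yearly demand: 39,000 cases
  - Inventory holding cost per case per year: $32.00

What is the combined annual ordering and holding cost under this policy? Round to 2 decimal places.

Annual ordering cost = (D/Q)·S = (39,000/206) × 65 = $12,305.83
Annual holding cost  = (Q/2)·H = (206/2) × 32 = $3,296.00
Total = $12,305.83 + $3,296.00 = $15,601.83

$15,601.83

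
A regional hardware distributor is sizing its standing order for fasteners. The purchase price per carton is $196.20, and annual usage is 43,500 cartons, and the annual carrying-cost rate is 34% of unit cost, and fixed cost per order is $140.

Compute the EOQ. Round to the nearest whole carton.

Holding cost per carton per year: H = 34% × $196.2 = $66.7080
2DS/H = 2·43,500·140/66.708 = 182,586.80
EOQ = √182,586.80 ≈ 427.30

427 cartons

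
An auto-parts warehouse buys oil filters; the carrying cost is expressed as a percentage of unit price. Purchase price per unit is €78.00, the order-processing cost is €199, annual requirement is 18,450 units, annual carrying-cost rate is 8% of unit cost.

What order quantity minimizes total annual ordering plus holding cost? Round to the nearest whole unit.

Holding cost per unit per year: H = 8% × €78 = €6.2400
2DS/H = 2·18,450·199/6.24 = 1,176,778.85
EOQ = √1,176,778.85 ≈ 1,084.79

1,085 units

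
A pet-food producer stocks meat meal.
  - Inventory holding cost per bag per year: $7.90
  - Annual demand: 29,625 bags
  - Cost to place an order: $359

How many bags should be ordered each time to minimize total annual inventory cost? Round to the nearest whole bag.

1,641 bags

2DS/H = 2·29,625·359/7.9 = 2,692,500.00
EOQ = √2,692,500.00 ≈ 1,640.88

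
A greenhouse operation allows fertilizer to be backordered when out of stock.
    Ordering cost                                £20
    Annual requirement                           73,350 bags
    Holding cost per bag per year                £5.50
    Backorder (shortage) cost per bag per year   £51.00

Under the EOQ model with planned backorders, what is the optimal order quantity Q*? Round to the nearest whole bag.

Basic EOQ = √(2·73,350·20/5.5) = 730.380
Backorder adjustment √((H+b)/b) = √((5.5+51)/51) = 1.0525
Q* = 730.380 × 1.0525 ≈ 768.75

769 bags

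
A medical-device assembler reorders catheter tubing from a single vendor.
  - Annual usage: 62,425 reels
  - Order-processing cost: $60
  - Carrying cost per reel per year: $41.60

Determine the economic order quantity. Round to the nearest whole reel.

424 reels

2DS/H = 2·62,425·60/41.6 = 180,072.12
EOQ = √180,072.12 ≈ 424.35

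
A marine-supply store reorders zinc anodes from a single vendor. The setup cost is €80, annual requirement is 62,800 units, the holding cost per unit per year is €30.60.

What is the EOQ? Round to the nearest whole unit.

573 units

Q* = √(2·D·S / H) = √(2·62,800·80 / 30.6) = √328,366.0 ≈ 573.03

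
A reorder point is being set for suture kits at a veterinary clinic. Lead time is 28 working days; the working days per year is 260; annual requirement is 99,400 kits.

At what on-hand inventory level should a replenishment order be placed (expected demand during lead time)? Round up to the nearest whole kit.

10,705 kits

Daily demand d = 99,400 / 260 = 382.308 kits/day
Demand during lead time = 382.308 × 28 = 10,704.62
Reorder point = 10,704.62 → round up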